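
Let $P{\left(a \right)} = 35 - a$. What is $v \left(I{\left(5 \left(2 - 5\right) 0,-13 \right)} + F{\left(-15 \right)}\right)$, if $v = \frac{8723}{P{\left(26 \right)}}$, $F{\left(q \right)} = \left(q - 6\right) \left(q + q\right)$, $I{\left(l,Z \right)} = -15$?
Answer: $\frac{1788215}{3} \approx 5.9607 \cdot 10^{5}$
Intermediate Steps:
$F{\left(q \right)} = 2 q \left(-6 + q\right)$ ($F{\left(q \right)} = \left(-6 + q\right) 2 q = 2 q \left(-6 + q\right)$)
$v = \frac{8723}{9}$ ($v = \frac{8723}{35 - 26} = \frac{8723}{9} \approx 969.22$)
$v \left(I{\left(5 \left(2 - 5\right) 0,-13 \right)} + F{\left(-15 \right)}\right) = \frac{8723 \left(-15 + 2 \left(-15\right) \left(-6 - 15\right)\right)}{9} = \frac{8723 \left(-15 + 2 \left(-15\right) \left(-21\right)\right)}{9} = \frac{8723 \left(-15 + 630\right)}{9} = \frac{8723}{9} \cdot 615 = \frac{1788215}{3}$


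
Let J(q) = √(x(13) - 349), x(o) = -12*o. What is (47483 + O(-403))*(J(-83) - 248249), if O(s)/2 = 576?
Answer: -12073590115 + 48635*I*√505 ≈ -1.2074e+10 + 1.0929e+6*I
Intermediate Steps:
J(q) = I*√505 (J(q) = √(-12*13 - 349) = √(-156 - 349) = √(-505) = I*√505)
O(s) = 1152 (O(s) = 2*576 = 1152)
(47483 + O(-403))*(J(-83) - 248249) = (47483 + 1152)*(I*√505 - 248249) = 48635*(-248249 + I*√505) = -12073590115 + 48635*I*√505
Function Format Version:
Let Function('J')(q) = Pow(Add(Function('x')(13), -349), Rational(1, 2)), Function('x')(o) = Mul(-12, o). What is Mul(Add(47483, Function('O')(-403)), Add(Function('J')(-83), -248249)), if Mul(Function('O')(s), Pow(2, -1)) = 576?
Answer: Add(-12073590115, Mul(48635, I, Pow(505, Rational(1, 2)))) ≈ Add(-1.2074e+10, Mul(1.0929e+6, I))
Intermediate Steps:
Function('J')(q) = Mul(I, Pow(505, Rational(1, 2))) (Function('J')(q) = Pow(Add(Mul(-12, 13), -349), Rational(1, 2)) = Pow(Add(-156, -349), Rational(1, 2)) = Pow(-505, Rational(1, 2)) = Mul(I, Pow(505, Rational(1, 2))))
Function('O')(s) = 1152 (Function('O')(s) = Mul(2, 576) = 1152)
Mul(Add(47483, Function('O')(-403)), Add(Function('J')(-83), -248249)) = Mul(Add(47483, 1152), Add(Mul(I, Pow(505, Rational(1, 2))), -248249)) = Mul(48635, Add(-248249, Mul(I, Pow(505, Rational(1, 2))))) = Add(-12073590115, Mul(48635, I, Pow(505, Rational(1, 2))))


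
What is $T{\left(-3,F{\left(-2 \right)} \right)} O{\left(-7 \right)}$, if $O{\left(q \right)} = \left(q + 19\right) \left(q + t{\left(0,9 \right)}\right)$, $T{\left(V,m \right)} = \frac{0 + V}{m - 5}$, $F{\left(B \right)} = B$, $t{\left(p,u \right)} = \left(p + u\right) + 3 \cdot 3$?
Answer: $\frac{396}{7} \approx 56.571$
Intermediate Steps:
$t{\left(p,u \right)} = 9 + p + u$ ($t{\left(p,u \right)} = \left(p + u\right) + 9 = 9 + p + u$)
$T{\left(V,m \right)} = \frac{V}{-5 + m}$
$O{\left(q \right)} = \left(18 + q\right) \left(19 + q\right)$ ($O{\left(q \right)} = \left(q + 19\right) \left(q + \left(9 + 0 + 9\right)\right) = \left(19 + q\right) \left(q + 18\right) = \left(19 + q\right) \left(18 + q\right) = \left(18 + q\right) \left(19 + q\right)$)
$T{\left(-3,F{\left(-2 \right)} \right)} O{\left(-7 \right)} = - \frac{3}{-5 - 2} \left(342 + \left(-7\right)^{2} + 37 \left(-7\right)\right) = - \frac{3}{-7} \left(342 + 49 - 259\right) = \left(-3\right) \left(- \frac{1}{7}\right) 132 = \frac{3}{7} \cdot 132 = \frac{396}{7}$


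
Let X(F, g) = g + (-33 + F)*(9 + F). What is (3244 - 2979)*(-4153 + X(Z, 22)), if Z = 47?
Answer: -886955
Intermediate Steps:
(3244 - 2979)*(-4153 + X(Z, 22)) = (3244 - 2979)*(-4153 + (-297 + 22 + 47² - 24*47)) = 265*(-4153 + (-297 + 22 + 2209 - 1128)) = 265*(-4153 + 806) = 265*(-3347) = -886955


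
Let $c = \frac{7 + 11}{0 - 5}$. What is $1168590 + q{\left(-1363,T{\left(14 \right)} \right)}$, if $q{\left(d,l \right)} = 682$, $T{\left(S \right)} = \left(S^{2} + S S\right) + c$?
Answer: $1169272$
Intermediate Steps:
$c = - \frac{18}{5}$ ($c = \frac{18}{-5} = 18 \left(- \frac{1}{5}\right) = - \frac{18}{5} \approx -3.6$)
$T{\left(S \right)} = - \frac{18}{5} + 2 S^{2}$ ($T{\left(S \right)} = \left(S^{2} + S S\right) - \frac{18}{5} = \left(S^{2} + S^{2}\right) - \frac{18}{5} = 2 S^{2} - \frac{18}{5} = - \frac{18}{5} + 2 S^{2}$)
$1168590 + q{\left(-1363,T{\left(14 \right)} \right)} = 1168590 + 682 = 1169272$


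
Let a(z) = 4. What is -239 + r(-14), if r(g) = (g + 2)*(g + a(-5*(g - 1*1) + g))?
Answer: -119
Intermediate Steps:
r(g) = (2 + g)*(4 + g) (r(g) = (g + 2)*(g + 4) = (2 + g)*(4 + g))
-239 + r(-14) = -239 + (8 + (-14)**2 + 6*(-14)) = -239 + (8 + 196 - 84) = -239 + 120 = -119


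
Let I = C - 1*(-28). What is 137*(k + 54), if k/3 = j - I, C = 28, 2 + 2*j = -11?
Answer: -36579/2 ≈ -18290.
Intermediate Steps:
j = -13/2 (j = -1 + (½)*(-11) = -1 - 11/2 = -13/2 ≈ -6.5000)
I = 56 (I = 28 - 1*(-28) = 28 + 28 = 56)
k = -375/2 (k = 3*(-13/2 - 1*56) = 3*(-13/2 - 56) = 3*(-125/2) = -375/2 ≈ -187.50)
137*(k + 54) = 137*(-375/2 + 54) = 137*(-267/2) = -36579/2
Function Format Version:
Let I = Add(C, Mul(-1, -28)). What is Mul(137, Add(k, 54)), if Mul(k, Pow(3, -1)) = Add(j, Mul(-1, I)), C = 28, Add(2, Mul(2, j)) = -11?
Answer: Rational(-36579, 2) ≈ -18290.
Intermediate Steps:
j = Rational(-13, 2) (j = Add(-1, Mul(Rational(1, 2), -11)) = Add(-1, Rational(-11, 2)) = Rational(-13, 2) ≈ -6.5000)
I = 56 (I = Add(28, Mul(-1, -28)) = Add(28, 28) = 56)
k = Rational(-375, 2) (k = Mul(3, Add(Rational(-13, 2), Mul(-1, 56))) = Mul(3, Add(Rational(-13, 2), -56)) = Mul(3, Rational(-125, 2)) = Rational(-375, 2) ≈ -187.50)
Mul(137, Add(k, 54)) = Mul(137, Add(Rational(-375, 2), 54)) = Mul(137, Rational(-267, 2)) = Rational(-36579, 2)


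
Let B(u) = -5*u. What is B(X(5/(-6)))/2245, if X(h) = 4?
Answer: -4/449 ≈ -0.0089087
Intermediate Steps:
B(X(5/(-6)))/2245 = -5*4/2245 = -20*1/2245 = -4/449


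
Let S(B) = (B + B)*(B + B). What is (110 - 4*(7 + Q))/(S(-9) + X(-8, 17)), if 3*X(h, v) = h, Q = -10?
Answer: 183/482 ≈ 0.37967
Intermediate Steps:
X(h, v) = h/3
S(B) = 4*B**2 (S(B) = (2*B)*(2*B) = 4*B**2)
(110 - 4*(7 + Q))/(S(-9) + X(-8, 17)) = (110 - 4*(7 - 10))/(4*(-9)**2 + (1/3)*(-8)) = (110 - 4*(-3))/(4*81 - 8/3) = (110 + 12)/(324 - 8/3) = 122/(964/3) = 122*(3/964) = 183/482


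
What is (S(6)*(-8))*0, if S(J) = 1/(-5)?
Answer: 0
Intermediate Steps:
S(J) = -⅕
(S(6)*(-8))*0 = -⅕*(-8)*0 = (8/5)*0 = 0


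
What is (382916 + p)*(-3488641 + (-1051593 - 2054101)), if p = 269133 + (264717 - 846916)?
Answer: -460614299750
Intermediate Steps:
p = -313066 (p = 269133 - 582199 = -313066)
(382916 + p)*(-3488641 + (-1051593 - 2054101)) = (382916 - 313066)*(-3488641 + (-1051593 - 2054101)) = 69850*(-3488641 - 3105694) = 69850*(-6594335) = -460614299750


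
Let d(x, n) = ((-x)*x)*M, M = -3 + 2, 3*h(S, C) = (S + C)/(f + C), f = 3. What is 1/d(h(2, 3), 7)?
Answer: 324/25 ≈ 12.960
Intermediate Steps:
h(S, C) = (C + S)/(3*(3 + C)) (h(S, C) = ((S + C)/(3 + C))/3 = ((C + S)/(3 + C))/3 = (C + S)/(3*(3 + C)))
M = -1
d(x, n) = x**2 (d(x, n) = ((-x)*x)*(-1) = -x**2*(-1) = x**2)
1/d(h(2, 3), 7) = 1/(((3 + 2)/(3*(3 + 3)))**2) = 1/(((1/3)*5/6)**2) = 1/(((1/3)*(1/6)*5)**2) = 1/((5/18)**2) = 1/(25/324) = 324/25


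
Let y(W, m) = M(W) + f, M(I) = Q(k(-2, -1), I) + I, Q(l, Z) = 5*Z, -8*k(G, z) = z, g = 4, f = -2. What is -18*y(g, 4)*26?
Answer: -10296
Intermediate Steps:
k(G, z) = -z/8
M(I) = 6*I (M(I) = 5*I + I = 6*I)
y(W, m) = -2 + 6*W (y(W, m) = 6*W - 2 = -2 + 6*W)
-18*y(g, 4)*26 = -18*(-2 + 6*4)*26 = -18*(-2 + 24)*26 = -18*22*26 = -396*26 = -10296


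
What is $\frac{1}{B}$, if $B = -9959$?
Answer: $- \frac{1}{9959} \approx -0.00010041$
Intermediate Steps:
$\frac{1}{B} = \frac{1}{-9959} = - \frac{1}{9959}$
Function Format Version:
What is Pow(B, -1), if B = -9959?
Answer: Rational(-1, 9959) ≈ -0.00010041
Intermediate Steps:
Pow(B, -1) = Pow(-9959, -1) = Rational(-1, 9959)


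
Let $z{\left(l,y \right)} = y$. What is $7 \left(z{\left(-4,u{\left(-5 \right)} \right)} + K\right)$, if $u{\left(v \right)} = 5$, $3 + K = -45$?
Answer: $-301$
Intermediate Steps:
$K = -48$ ($K = -3 - 45 = -48$)
$7 \left(z{\left(-4,u{\left(-5 \right)} \right)} + K\right) = 7 \left(5 - 48\right) = 7 \left(-43\right) = -301$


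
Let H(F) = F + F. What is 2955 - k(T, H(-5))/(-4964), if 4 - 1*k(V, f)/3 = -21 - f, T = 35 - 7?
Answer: 14668665/4964 ≈ 2955.0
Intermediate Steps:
T = 28
H(F) = 2*F
k(V, f) = 75 + 3*f (k(V, f) = 12 - 3*(-21 - f) = 12 + (63 + 3*f) = 75 + 3*f)
2955 - k(T, H(-5))/(-4964) = 2955 - (75 + 3*(2*(-5)))/(-4964) = 2955 - (75 + 3*(-10))*(-1)/4964 = 2955 - (75 - 30)*(-1)/4964 = 2955 - 45*(-1)/4964 = 2955 - 1*(-45/4964) = 2955 + 45/4964 = 14668665/4964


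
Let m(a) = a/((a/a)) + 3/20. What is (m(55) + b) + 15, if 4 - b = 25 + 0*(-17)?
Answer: 983/20 ≈ 49.150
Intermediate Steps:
b = -21 (b = 4 - (25 + 0*(-17)) = 4 - (25 + 0) = 4 - 1*25 = 4 - 25 = -21)
m(a) = 3/20 + a (m(a) = a/1 + 3*(1/20) = a*1 + 3/20 = a + 3/20 = 3/20 + a)
(m(55) + b) + 15 = ((3/20 + 55) - 21) + 15 = (1103/20 - 21) + 15 = 683/20 + 15 = 983/20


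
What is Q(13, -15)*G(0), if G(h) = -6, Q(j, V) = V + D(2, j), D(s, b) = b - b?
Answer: 90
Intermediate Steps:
D(s, b) = 0
Q(j, V) = V (Q(j, V) = V + 0 = V)
Q(13, -15)*G(0) = -15*(-6) = 90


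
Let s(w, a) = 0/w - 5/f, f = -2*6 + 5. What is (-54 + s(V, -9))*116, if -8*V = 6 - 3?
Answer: -43268/7 ≈ -6181.1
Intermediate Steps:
f = -7 (f = -12 + 5 = -7)
V = -3/8 (V = -(6 - 3)/8 = -1/8*3 = -3/8 ≈ -0.37500)
s(w, a) = 5/7 (s(w, a) = 0/w - 5/(-7) = 0 - 5*(-1/7) = 0 + 5/7 = 5/7)
(-54 + s(V, -9))*116 = (-54 + 5/7)*116 = -373/7*116 = -43268/7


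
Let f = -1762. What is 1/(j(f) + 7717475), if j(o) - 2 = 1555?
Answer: 1/7719032 ≈ 1.2955e-7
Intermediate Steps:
j(o) = 1557 (j(o) = 2 + 1555 = 1557)
1/(j(f) + 7717475) = 1/(1557 + 7717475) = 1/7719032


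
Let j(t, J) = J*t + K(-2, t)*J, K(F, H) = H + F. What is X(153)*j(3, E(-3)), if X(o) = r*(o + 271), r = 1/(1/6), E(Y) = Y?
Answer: -30528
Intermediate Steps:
K(F, H) = F + H
j(t, J) = J*t + J*(-2 + t) (j(t, J) = J*t + (-2 + t)*J = J*t + J*(-2 + t))
r = 6 (r = 1/(⅙) = 6)
X(o) = 1626 + 6*o (X(o) = 6*(o + 271) = 6*(271 + o) = 1626 + 6*o)
X(153)*j(3, E(-3)) = (1626 + 6*153)*(2*(-3)*(-1 + 3)) = (1626 + 918)*(2*(-3)*2) = 2544*(-12) = -30528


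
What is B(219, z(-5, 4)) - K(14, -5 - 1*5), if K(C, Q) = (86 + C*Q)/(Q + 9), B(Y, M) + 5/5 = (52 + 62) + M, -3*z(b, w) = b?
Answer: 182/3 ≈ 60.667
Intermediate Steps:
z(b, w) = -b/3
B(Y, M) = 113 + M (B(Y, M) = -1 + ((52 + 62) + M) = -1 + (114 + M) = 113 + M)
K(C, Q) = (86 + C*Q)/(9 + Q)
B(219, z(-5, 4)) - K(14, -5 - 1*5) = (113 - ⅓*(-5)) - (86 + 14*(-5 - 1*5))/(9 + (-5 - 1*5)) = (113 + 5/3) - (86 + 14*(-5 - 5))/(9 + (-5 - 5)) = 344/3 - (86 + 14*(-10))/(9 - 10) = 344/3 - (86 - 140)/(-1) = 344/3 - (-1)*(-54) = 344/3 - 1*54 = 344/3 - 54 = 182/3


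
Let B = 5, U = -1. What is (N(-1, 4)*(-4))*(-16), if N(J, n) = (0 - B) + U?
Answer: -384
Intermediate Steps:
N(J, n) = -6 (N(J, n) = (0 - 1*5) - 1 = (0 - 5) - 1 = -5 - 1 = -6)
(N(-1, 4)*(-4))*(-16) = -6*(-4)*(-16) = 24*(-16) = -384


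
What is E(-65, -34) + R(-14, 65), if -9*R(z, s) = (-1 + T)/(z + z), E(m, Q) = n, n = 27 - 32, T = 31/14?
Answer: -17623/3528 ≈ -4.9952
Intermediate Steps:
T = 31/14 (T = 31*(1/14) = 31/14 ≈ 2.2143)
n = -5
E(m, Q) = -5
R(z, s) = -17/(252*z) (R(z, s) = -(-1 + 31/14)/(9*(z + z)) = -17/(126*(2*z)) = -17*1/(2*z)/126 = -17/(252*z))
E(-65, -34) + R(-14, 65) = -5 - 17/252/(-14) = -5 - 17/252*(-1/14) = -5 + 17/3528 = -17623/3528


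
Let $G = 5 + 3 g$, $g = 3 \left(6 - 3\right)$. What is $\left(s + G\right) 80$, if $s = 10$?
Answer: $3360$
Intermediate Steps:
$g = 9$ ($g = 3 \cdot 3 = 9$)
$G = 32$ ($G = 5 + 3 \cdot 9 = 5 + 27 = 32$)
$\left(s + G\right) 80 = \left(10 + 32\right) 80 = 42 \cdot 80 = 3360$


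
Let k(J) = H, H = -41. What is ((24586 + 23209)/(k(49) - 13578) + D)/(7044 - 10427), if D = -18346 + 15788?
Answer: 34885197/46073077 ≈ 0.75717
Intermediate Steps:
k(J) = -41
D = -2558
((24586 + 23209)/(k(49) - 13578) + D)/(7044 - 10427) = ((24586 + 23209)/(-41 - 13578) - 2558)/(7044 - 10427) = (47795/(-13619) - 2558)/(-3383) = (47795*(-1/13619) - 2558)*(-1/3383) = (-47795/13619 - 2558)*(-1/3383) = -34885197/13619*(-1/3383) = 34885197/46073077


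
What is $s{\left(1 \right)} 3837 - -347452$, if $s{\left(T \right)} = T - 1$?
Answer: $347452$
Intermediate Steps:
$s{\left(T \right)} = -1 + T$
$s{\left(1 \right)} 3837 - -347452 = \left(-1 + 1\right) 3837 - -347452 = 0 \cdot 3837 + 347452 = 0 + 347452 = 347452$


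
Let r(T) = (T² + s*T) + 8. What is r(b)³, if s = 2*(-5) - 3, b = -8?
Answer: 5451776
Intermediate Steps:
s = -13 (s = -10 - 3 = -13)
r(T) = 8 + T² - 13*T (r(T) = (T² - 13*T) + 8 = 8 + T² - 13*T)
r(b)³ = (8 + (-8)² - 13*(-8))³ = (8 + 64 + 104)³ = 176³ = 5451776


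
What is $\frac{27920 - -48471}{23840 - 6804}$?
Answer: $\frac{76391}{17036} \approx 4.4841$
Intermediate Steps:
$\frac{27920 - -48471}{23840 - 6804} = \frac{27920 + 48471}{17036} = 76391 \cdot \frac{1}{17036} = \frac{76391}{17036}$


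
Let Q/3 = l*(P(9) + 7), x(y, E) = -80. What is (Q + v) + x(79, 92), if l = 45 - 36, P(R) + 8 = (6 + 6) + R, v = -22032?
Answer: -21572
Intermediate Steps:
P(R) = 4 + R (P(R) = -8 + ((6 + 6) + R) = -8 + (12 + R) = 4 + R)
l = 9
Q = 540 (Q = 3*(9*((4 + 9) + 7)) = 3*(9*(13 + 7)) = 3*(9*20) = 3*180 = 540)
(Q + v) + x(79, 92) = (540 - 22032) - 80 = -21492 - 80 = -21572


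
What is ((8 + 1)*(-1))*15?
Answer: -135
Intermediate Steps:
((8 + 1)*(-1))*15 = (9*(-1))*15 = -9*15 = -135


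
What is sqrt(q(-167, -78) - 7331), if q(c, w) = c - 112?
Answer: I*sqrt(7610) ≈ 87.235*I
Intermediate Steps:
q(c, w) = -112 + c
sqrt(q(-167, -78) - 7331) = sqrt((-112 - 167) - 7331) = sqrt(-279 - 7331) = sqrt(-7610) = I*sqrt(7610)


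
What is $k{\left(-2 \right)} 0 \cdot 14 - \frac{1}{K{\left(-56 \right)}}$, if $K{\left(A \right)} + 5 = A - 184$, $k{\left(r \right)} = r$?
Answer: $\frac{1}{245} \approx 0.0040816$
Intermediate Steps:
$K{\left(A \right)} = -189 + A$ ($K{\left(A \right)} = -5 + \left(A - 184\right) = -5 + \left(-184 + A\right) = -189 + A$)
$k{\left(-2 \right)} 0 \cdot 14 - \frac{1}{K{\left(-56 \right)}} = \left(-2\right) 0 \cdot 14 - \frac{1}{-189 - 56} = 0 \cdot 14 - \frac{1}{-245} = 0 - - \frac{1}{245} = 0 + \frac{1}{245} = \frac{1}{245}$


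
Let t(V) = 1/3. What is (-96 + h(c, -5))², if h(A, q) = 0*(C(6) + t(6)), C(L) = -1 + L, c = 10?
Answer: 9216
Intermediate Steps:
t(V) = ⅓
h(A, q) = 0 (h(A, q) = 0*((-1 + 6) + ⅓) = 0*(5 + ⅓) = 0*(16/3) = 0)
(-96 + h(c, -5))² = (-96 + 0)² = (-96)² = 9216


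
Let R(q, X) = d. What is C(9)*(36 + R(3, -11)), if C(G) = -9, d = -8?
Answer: -252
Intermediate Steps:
R(q, X) = -8
C(9)*(36 + R(3, -11)) = -9*(36 - 8) = -9*28 = -252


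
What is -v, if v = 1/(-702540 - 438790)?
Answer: 1/1141330 ≈ 8.7617e-7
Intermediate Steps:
v = -1/1141330 (v = 1/(-1141330) = -1/1141330 ≈ -8.7617e-7)
-v = -1*(-1/1141330) = 1/1141330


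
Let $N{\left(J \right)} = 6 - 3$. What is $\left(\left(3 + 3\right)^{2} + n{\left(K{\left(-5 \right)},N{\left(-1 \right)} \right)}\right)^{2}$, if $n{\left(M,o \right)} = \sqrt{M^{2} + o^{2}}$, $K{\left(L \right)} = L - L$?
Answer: $1521$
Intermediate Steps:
$N{\left(J \right)} = 3$ ($N{\left(J \right)} = 6 - 3 = 3$)
$K{\left(L \right)} = 0$
$\left(\left(3 + 3\right)^{2} + n{\left(K{\left(-5 \right)},N{\left(-1 \right)} \right)}\right)^{2} = \left(\left(3 + 3\right)^{2} + \sqrt{0^{2} + 3^{2}}\right)^{2} = \left(6^{2} + \sqrt{0 + 9}\right)^{2} = \left(36 + \sqrt{9}\right)^{2} = \left(36 + 3\right)^{2} = 39^{2} = 1521$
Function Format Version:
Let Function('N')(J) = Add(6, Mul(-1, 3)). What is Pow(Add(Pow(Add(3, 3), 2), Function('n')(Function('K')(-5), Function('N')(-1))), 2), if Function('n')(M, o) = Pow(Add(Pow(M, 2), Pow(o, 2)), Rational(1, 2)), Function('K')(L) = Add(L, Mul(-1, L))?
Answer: 1521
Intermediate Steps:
Function('N')(J) = 3 (Function('N')(J) = Add(6, -3) = 3)
Function('K')(L) = 0
Pow(Add(Pow(Add(3, 3), 2), Function('n')(Function('K')(-5), Function('N')(-1))), 2) = Pow(Add(Pow(Add(3, 3), 2), Pow(Add(Pow(0, 2), Pow(3, 2)), Rational(1, 2))), 2) = Pow(Add(Pow(6, 2), Pow(Add(0, 9), Rational(1, 2))), 2) = Pow(Add(36, Pow(9, Rational(1, 2))), 2) = Pow(Add(36, 3), 2) = Pow(39, 2) = 1521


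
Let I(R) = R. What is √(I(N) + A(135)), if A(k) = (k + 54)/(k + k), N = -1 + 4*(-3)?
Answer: I*√1230/10 ≈ 3.5071*I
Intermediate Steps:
N = -13 (N = -1 - 12 = -13)
A(k) = (54 + k)/(2*k) (A(k) = (54 + k)/((2*k)) = (54 + k)*(1/(2*k)) = (54 + k)/(2*k))
√(I(N) + A(135)) = √(-13 + (½)*(54 + 135)/135) = √(-13 + (½)*(1/135)*189) = √(-13 + 7/10) = √(-123/10) = I*√1230/10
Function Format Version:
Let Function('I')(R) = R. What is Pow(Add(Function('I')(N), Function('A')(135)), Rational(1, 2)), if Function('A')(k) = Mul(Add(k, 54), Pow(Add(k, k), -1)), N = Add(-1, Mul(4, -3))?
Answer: Mul(Rational(1, 10), I, Pow(1230, Rational(1, 2))) ≈ Mul(3.5071, I)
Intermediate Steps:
N = -13 (N = Add(-1, -12) = -13)
Function('A')(k) = Mul(Rational(1, 2), Pow(k, -1), Add(54, k)) (Function('A')(k) = Mul(Add(54, k), Pow(Mul(2, k), -1)) = Mul(Add(54, k), Mul(Rational(1, 2), Pow(k, -1))) = Mul(Rational(1, 2), Pow(k, -1), Add(54, k)))
Pow(Add(Function('I')(N), Function('A')(135)), Rational(1, 2)) = Pow(Add(-13, Mul(Rational(1, 2), Pow(135, -1), Add(54, 135))), Rational(1, 2)) = Pow(Add(-13, Mul(Rational(1, 2), Rational(1, 135), 189)), Rational(1, 2)) = Pow(Add(-13, Rational(7, 10)), Rational(1, 2)) = Pow(Rational(-123, 10), Rational(1, 2)) = Mul(Rational(1, 10), I, Pow(1230, Rational(1, 2)))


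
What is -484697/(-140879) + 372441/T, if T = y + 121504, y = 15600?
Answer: 118923013127/19315074416 ≈ 6.1570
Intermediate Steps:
T = 137104 (T = 15600 + 121504 = 137104)
-484697/(-140879) + 372441/T = -484697/(-140879) + 372441/137104 = -484697*(-1/140879) + 372441*(1/137104) = 484697/140879 + 372441/137104 = 118923013127/19315074416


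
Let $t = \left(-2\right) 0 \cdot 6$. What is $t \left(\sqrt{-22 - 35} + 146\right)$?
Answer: $0$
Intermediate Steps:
$t = 0$ ($t = 0 \cdot 6 = 0$)
$t \left(\sqrt{-22 - 35} + 146\right) = 0 \left(\sqrt{-22 - 35} + 146\right) = 0 \left(\sqrt{-57} + 146\right) = 0 \left(i \sqrt{57} + 146\right) = 0 \left(146 + i \sqrt{57}\right) = 0$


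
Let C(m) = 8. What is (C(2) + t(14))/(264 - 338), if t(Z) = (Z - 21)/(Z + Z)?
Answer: -31/296 ≈ -0.10473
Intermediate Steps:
t(Z) = (-21 + Z)/(2*Z) (t(Z) = (-21 + Z)/((2*Z)) = (-21 + Z)*(1/(2*Z)) = (-21 + Z)/(2*Z))
(C(2) + t(14))/(264 - 338) = (8 + (½)*(-21 + 14)/14)/(264 - 338) = (8 + (½)*(1/14)*(-7))/(-74) = (8 - ¼)*(-1/74) = (31/4)*(-1/74) = -31/296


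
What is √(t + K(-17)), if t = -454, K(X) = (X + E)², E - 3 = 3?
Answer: 3*I*√37 ≈ 18.248*I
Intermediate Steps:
E = 6 (E = 3 + 3 = 6)
K(X) = (6 + X)² (K(X) = (X + 6)² = (6 + X)²)
√(t + K(-17)) = √(-454 + (6 - 17)²) = √(-454 + (-11)²) = √(-454 + 121) = √(-333) = 3*I*√37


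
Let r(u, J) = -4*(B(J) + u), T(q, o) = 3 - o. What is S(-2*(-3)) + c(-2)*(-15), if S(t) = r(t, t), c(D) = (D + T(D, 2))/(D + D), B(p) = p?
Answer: -207/4 ≈ -51.750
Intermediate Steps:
c(D) = (1 + D)/(2*D) (c(D) = (D + (3 - 1*2))/(D + D) = (D + (3 - 2))/((2*D)) = (D + 1)*(1/(2*D)) = (1 + D)*(1/(2*D)) = (1 + D)/(2*D))
r(u, J) = -4*J - 4*u (r(u, J) = -4*(J + u) = -4*J - 4*u)
S(t) = -8*t (S(t) = -4*t - 4*t = -8*t)
S(-2*(-3)) + c(-2)*(-15) = -(-16)*(-3) + ((1/2)*(1 - 2)/(-2))*(-15) = -8*6 + ((1/2)*(-1/2)*(-1))*(-15) = -48 + (1/4)*(-15) = -48 - 15/4 = -207/4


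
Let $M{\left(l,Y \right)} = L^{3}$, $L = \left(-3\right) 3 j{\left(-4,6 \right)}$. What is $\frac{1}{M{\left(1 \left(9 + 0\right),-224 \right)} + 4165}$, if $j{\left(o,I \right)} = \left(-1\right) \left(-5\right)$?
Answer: $- \frac{1}{86960} \approx -1.15 \cdot 10^{-5}$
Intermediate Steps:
$j{\left(o,I \right)} = 5$
$L = -45$ ($L = \left(-3\right) 3 \cdot 5 = \left(-9\right) 5 = -45$)
$M{\left(l,Y \right)} = -91125$ ($M{\left(l,Y \right)} = \left(-45\right)^{3} = -91125$)
$\frac{1}{M{\left(1 \left(9 + 0\right),-224 \right)} + 4165} = \frac{1}{-91125 + 4165} = \frac{1}{-86960} = - \frac{1}{86960}$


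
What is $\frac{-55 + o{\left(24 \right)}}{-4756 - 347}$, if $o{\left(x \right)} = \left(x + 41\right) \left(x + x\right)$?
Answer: $- \frac{3065}{5103} \approx -0.60063$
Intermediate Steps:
$o{\left(x \right)} = 2 x \left(41 + x\right)$ ($o{\left(x \right)} = \left(41 + x\right) 2 x = 2 x \left(41 + x\right)$)
$\frac{-55 + o{\left(24 \right)}}{-4756 - 347} = \frac{-55 + 2 \cdot 24 \left(41 + 24\right)}{-4756 - 347} = \frac{-55 + 2 \cdot 24 \cdot 65}{-5103} = \left(-55 + 3120\right) \left(- \frac{1}{5103}\right) = 3065 \left(- \frac{1}{5103}\right) = - \frac{3065}{5103}$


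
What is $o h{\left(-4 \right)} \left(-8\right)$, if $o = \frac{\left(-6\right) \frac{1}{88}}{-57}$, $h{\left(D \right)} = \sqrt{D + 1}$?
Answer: $- \frac{2 i \sqrt{3}}{209} \approx - 0.016575 i$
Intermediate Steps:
$h{\left(D \right)} = \sqrt{1 + D}$
$o = \frac{1}{836}$ ($o = \left(-6\right) \frac{1}{88} \left(- \frac{1}{57}\right) = \left(- \frac{3}{44}\right) \left(- \frac{1}{57}\right) = \frac{1}{836} \approx 0.0011962$)
$o h{\left(-4 \right)} \left(-8\right) = \frac{\sqrt{1 - 4}}{836} \left(-8\right) = \frac{\sqrt{-3}}{836} \left(-8\right) = \frac{i \sqrt{3}}{836} \left(-8\right) = - \frac{2 i \sqrt{3}}{209}$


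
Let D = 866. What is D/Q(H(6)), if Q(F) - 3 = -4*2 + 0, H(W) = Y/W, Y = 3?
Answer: -866/5 ≈ -173.20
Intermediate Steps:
H(W) = 3/W
Q(F) = -5 (Q(F) = 3 + (-4*2 + 0) = 3 + (-8 + 0) = 3 - 8 = -5)
D/Q(H(6)) = 866/(-5) = 866*(-⅕) = -866/5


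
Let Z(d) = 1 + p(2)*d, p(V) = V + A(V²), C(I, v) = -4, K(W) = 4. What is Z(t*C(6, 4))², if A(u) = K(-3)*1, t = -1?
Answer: 625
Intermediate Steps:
A(u) = 4 (A(u) = 4*1 = 4)
p(V) = 4 + V (p(V) = V + 4 = 4 + V)
Z(d) = 1 + 6*d (Z(d) = 1 + (4 + 2)*d = 1 + 6*d)
Z(t*C(6, 4))² = (1 + 6*(-1*(-4)))² = (1 + 6*4)² = (1 + 24)² = 25² = 625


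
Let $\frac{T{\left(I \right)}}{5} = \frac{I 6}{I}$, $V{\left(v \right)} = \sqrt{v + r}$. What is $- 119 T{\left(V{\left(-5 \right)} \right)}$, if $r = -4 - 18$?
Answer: $-3570$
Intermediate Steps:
$r = -22$ ($r = -4 - 18 = -22$)
$V{\left(v \right)} = \sqrt{-22 + v}$ ($V{\left(v \right)} = \sqrt{v - 22} = \sqrt{-22 + v}$)
$T{\left(I \right)} = 30$ ($T{\left(I \right)} = 5 \frac{I 6}{I} = 5 \frac{6 I}{I} = 5 \cdot 6 = 30$)
$- 119 T{\left(V{\left(-5 \right)} \right)} = \left(-119\right) 30 = -3570$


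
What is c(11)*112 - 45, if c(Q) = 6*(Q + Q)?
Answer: 14739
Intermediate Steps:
c(Q) = 12*Q (c(Q) = 6*(2*Q) = 12*Q)
c(11)*112 - 45 = (12*11)*112 - 45 = 132*112 - 45 = 14784 - 45 = 14739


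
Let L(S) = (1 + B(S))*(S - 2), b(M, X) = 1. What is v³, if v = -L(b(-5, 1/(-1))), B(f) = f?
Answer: 8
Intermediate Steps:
L(S) = (1 + S)*(-2 + S) (L(S) = (1 + S)*(S - 2) = (1 + S)*(-2 + S))
v = 2 (v = -(-2 + 1² - 1*1) = -(-2 + 1 - 1) = -1*(-2) = 2)
v³ = 2³ = 8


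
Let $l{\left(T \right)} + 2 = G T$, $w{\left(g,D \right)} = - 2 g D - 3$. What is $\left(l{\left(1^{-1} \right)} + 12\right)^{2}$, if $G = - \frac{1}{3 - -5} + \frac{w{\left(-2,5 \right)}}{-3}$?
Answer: $\frac{10201}{576} \approx 17.71$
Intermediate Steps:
$w{\left(g,D \right)} = -3 - 2 D g$ ($w{\left(g,D \right)} = - 2 D g - 3 = -3 - 2 D g$)
$G = - \frac{139}{24}$ ($G = - \frac{1}{3 - -5} + \frac{-3 - 10 \left(-2\right)}{-3} = - \frac{1}{3 + 5} + \left(-3 + 20\right) \left(- \frac{1}{3}\right) = - \frac{1}{8} + 17 \left(- \frac{1}{3}\right) = \left(-1\right) \frac{1}{8} - \frac{17}{3} = - \frac{1}{8} - \frac{17}{3} = - \frac{139}{24} \approx -5.7917$)
$l{\left(T \right)} = -2 - \frac{139 T}{24}$
$\left(l{\left(1^{-1} \right)} + 12\right)^{2} = \left(\left(-2 - \frac{139}{24 \cdot 1}\right) + 12\right)^{2} = \left(\left(-2 - \frac{139}{24}\right) + 12\right)^{2} = \left(- \frac{187}{24} + 12\right)^{2} = \left(\frac{101}{24}\right)^{2} = \frac{10201}{576}$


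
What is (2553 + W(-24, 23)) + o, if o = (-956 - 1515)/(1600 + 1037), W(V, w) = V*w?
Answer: 5274166/2637 ≈ 2000.1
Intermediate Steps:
o = -2471/2637 ≈ -0.93705
(2553 + W(-24, 23)) + o = (2553 - 24*23) - 2471/2637 = (2553 - 552) - 2471/2637 = 2001 - 2471/2637 = 5274166/2637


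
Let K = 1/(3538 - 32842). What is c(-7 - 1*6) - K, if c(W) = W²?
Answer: 4952377/29304 ≈ 169.00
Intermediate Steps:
K = -1/29304 (K = 1/(-29304) = -1/29304 ≈ -3.4125e-5)
c(-7 - 1*6) - K = (-7 - 1*6)² - 1*(-1/29304) = (-7 - 6)² + 1/29304 = (-13)² + 1/29304 = 169 + 1/29304 = 4952377/29304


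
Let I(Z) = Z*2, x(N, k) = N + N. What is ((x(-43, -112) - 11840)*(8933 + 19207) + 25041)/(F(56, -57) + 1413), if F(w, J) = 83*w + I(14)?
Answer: -335572599/6089 ≈ -55111.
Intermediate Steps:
x(N, k) = 2*N
I(Z) = 2*Z
F(w, J) = 28 + 83*w (F(w, J) = 83*w + 2*14 = 83*w + 28 = 28 + 83*w)
((x(-43, -112) - 11840)*(8933 + 19207) + 25041)/(F(56, -57) + 1413) = ((2*(-43) - 11840)*(8933 + 19207) + 25041)/((28 + 83*56) + 1413) = ((-86 - 11840)*28140 + 25041)/((28 + 4648) + 1413) = (-11926*28140 + 25041)/(4676 + 1413) = (-335597640 + 25041)/6089 = -335572599*1/6089 = -335572599/6089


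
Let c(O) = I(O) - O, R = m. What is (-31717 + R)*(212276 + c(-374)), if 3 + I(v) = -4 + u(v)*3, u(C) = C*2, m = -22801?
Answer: -11470532682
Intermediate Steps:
u(C) = 2*C
R = -22801
I(v) = -7 + 6*v (I(v) = -3 + (-4 + (2*v)*3) = -3 + (-4 + 6*v) = -7 + 6*v)
c(O) = -7 + 5*O (c(O) = (-7 + 6*O) - O = -7 + 5*O)
(-31717 + R)*(212276 + c(-374)) = (-31717 - 22801)*(212276 + (-7 + 5*(-374))) = -54518*(212276 + (-7 - 1870)) = -54518*(212276 - 1877) = -54518*210399 = -11470532682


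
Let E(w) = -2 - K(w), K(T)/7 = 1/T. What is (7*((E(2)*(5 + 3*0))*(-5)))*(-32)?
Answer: -30800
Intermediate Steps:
K(T) = 7/T (K(T) = 7*(1/T) = 7/T)
E(w) = -2 - 7/w
(7*((E(2)*(5 + 3*0))*(-5)))*(-32) = (7*(((-2 - 7/2)*(5 + 3*0))*(-5)))*(-32) = (7*(((-2 - 7*½)*(5 + 0))*(-5)))*(-32) = (7*(((-2 - 7/2)*5)*(-5)))*(-32) = (7*(-11/2*5*(-5)))*(-32) = (7*(-55/2*(-5)))*(-32) = (7*(275/2))*(-32) = (1925/2)*(-32) = -30800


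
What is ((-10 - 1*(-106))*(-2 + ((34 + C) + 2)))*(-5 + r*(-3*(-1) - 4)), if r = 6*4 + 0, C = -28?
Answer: -16704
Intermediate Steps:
r = 24 (r = 24 + 0 = 24)
((-10 - 1*(-106))*(-2 + ((34 + C) + 2)))*(-5 + r*(-3*(-1) - 4)) = ((-10 - 1*(-106))*(-2 + ((34 - 28) + 2)))*(-5 + 24*(-3*(-1) - 4)) = ((-10 + 106)*(-2 + (6 + 2)))*(-5 + 24*(3 - 4)) = (96*(-2 + 8))*(-5 + 24*(-1)) = (96*6)*(-5 - 24) = 576*(-29) = -16704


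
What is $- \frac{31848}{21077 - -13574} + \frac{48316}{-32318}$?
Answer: $- \frac{1351730690}{559925509} \approx -2.4141$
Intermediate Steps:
$- \frac{31848}{21077 - -13574} + \frac{48316}{-32318} = - \frac{31848}{21077 + 13574} + 48316 \left(- \frac{1}{32318}\right) = - \frac{31848}{34651} - \frac{24158}{16159} = - \frac{1351730690}{559925509}$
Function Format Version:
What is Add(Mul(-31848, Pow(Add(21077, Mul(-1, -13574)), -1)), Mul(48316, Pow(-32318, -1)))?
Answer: Rational(-1351730690, 559925509) ≈ -2.4141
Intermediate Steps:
Add(Mul(-31848, Pow(Add(21077, Mul(-1, -13574)), -1)), Mul(48316, Pow(-32318, -1))) = Add(Mul(-31848, Pow(Add(21077, 13574), -1)), Mul(48316, Rational(-1, 32318))) = Add(Mul(-31848, Pow(34651, -1)), Rational(-24158, 16159)) = Add(Mul(-31848, Rational(1, 34651)), Rational(-24158, 16159)) = Add(Rational(-31848, 34651), Rational(-24158, 16159)) = Rational(-1351730690, 559925509)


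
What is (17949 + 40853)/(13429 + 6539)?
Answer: 29401/9984 ≈ 2.9448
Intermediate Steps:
(17949 + 40853)/(13429 + 6539) = 58802/19968 = 58802*(1/19968) = 29401/9984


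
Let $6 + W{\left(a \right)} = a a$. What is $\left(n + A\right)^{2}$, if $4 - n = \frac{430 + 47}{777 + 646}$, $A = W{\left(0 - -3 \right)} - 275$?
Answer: $\frac{145802549281}{2024929} \approx 72004.0$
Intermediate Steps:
$W{\left(a \right)} = -6 + a^{2}$ ($W{\left(a \right)} = -6 + a a = -6 + a^{2}$)
$A = -272$ ($A = \left(-6 + \left(0 - -3\right)^{2}\right) - 275 = \left(-6 + \left(0 + 3\right)^{2}\right) - 275 = \left(-6 + 3^{2}\right) - 275 = \left(-6 + 9\right) - 275 = 3 - 275 = -272$)
$n = \frac{5215}{1423}$ ($n = 4 - \frac{430 + 47}{777 + 646} = 4 - \frac{477}{1423} = \frac{5215}{1423} \approx 3.6648$)
$\left(n + A\right)^{2} = \left(\frac{5215}{1423} - 272\right)^{2} = \left(- \frac{381841}{1423}\right)^{2} = \frac{145802549281}{2024929}$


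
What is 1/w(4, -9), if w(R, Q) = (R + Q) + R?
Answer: -1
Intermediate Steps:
w(R, Q) = Q + 2*R (w(R, Q) = (Q + R) + R = Q + 2*R)
1/w(4, -9) = 1/(-9 + 2*4) = 1/(-9 + 8) = 1/(-1) = -1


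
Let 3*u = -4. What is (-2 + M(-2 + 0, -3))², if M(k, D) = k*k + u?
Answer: 4/9 ≈ 0.44444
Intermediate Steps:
u = -4/3 (u = (⅓)*(-4) = -4/3 ≈ -1.3333)
M(k, D) = -4/3 + k² (M(k, D) = k*k - 4/3 = k² - 4/3 = -4/3 + k²)
(-2 + M(-2 + 0, -3))² = (-2 + (-4/3 + (-2 + 0)²))² = (-2 + (-4/3 + (-2)²))² = (-2 + (-4/3 + 4))² = (-2 + 8/3)² = (⅔)² = 4/9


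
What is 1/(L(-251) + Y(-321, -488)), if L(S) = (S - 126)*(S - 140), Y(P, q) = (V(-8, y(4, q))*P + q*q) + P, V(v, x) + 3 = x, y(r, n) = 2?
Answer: 1/385551 ≈ 2.5937e-6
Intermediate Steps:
V(v, x) = -3 + x
Y(P, q) = q**2 (Y(P, q) = ((-3 + 2)*P + q*q) + P = (-P + q**2) + P = (q**2 - P) + P = q**2)
L(S) = (-140 + S)*(-126 + S) (L(S) = (-126 + S)*(-140 + S) = (-140 + S)*(-126 + S))
1/(L(-251) + Y(-321, -488)) = 1/((17640 + (-251)**2 - 266*(-251)) + (-488)**2) = 1/((17640 + 63001 + 66766) + 238144) = 1/(147407 + 238144) = 1/385551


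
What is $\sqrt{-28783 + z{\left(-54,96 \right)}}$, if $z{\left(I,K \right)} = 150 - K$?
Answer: $i \sqrt{28729} \approx 169.5 i$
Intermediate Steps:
$\sqrt{-28783 + z{\left(-54,96 \right)}} = \sqrt{-28783 + \left(150 - 96\right)} = \sqrt{-28783 + 54} = \sqrt{-28729} = i \sqrt{28729}$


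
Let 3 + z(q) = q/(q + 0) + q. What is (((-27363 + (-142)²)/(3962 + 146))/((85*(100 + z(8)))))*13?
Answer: -7199/2847160 ≈ -0.0025285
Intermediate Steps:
z(q) = -2 + q (z(q) = -3 + (q/(q + 0) + q) = -3 + (q/q + q) = -3 + (1 + q) = -2 + q)
(((-27363 + (-142)²)/(3962 + 146))/((85*(100 + z(8)))))*13 = (((-27363 + (-142)²)/(3962 + 146))/((85*(100 + (-2 + 8)))))*13 = (((-27363 + 20164)/4108)/((85*(100 + 6))))*13 = ((-7199*1/4108)/((85*106)))*13 = -7199/4108/9010*13 = -7199/4108*1/9010*13 = -7199/37013080*13 = -7199/2847160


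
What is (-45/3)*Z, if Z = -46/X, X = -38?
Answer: -345/19 ≈ -18.158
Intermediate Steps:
Z = 23/19 (Z = -46/(-38) = -46*(-1/38) = 23/19 ≈ 1.2105)
(-45/3)*Z = -45/3*(23/19) = -45*⅓*(23/19) = -15*23/19 = -345/19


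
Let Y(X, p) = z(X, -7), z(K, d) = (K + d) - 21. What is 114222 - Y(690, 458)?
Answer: 113560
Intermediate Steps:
z(K, d) = -21 + K + d
Y(X, p) = -28 + X (Y(X, p) = -21 + X - 7 = -28 + X)
114222 - Y(690, 458) = 114222 - (-28 + 690) = 114222 - 1*662 = 114222 - 662 = 113560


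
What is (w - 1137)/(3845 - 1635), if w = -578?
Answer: -343/442 ≈ -0.77602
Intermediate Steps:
(w - 1137)/(3845 - 1635) = (-578 - 1137)/(3845 - 1635) = -1715/2210 = -1715*1/2210 = -343/442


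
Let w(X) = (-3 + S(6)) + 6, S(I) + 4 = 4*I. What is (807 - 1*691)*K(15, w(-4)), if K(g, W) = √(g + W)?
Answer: 116*√38 ≈ 715.07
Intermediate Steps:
S(I) = -4 + 4*I
w(X) = 23 (w(X) = (-3 + (-4 + 4*6)) + 6 = (-3 + (-4 + 24)) + 6 = (-3 + 20) + 6 = 17 + 6 = 23)
K(g, W) = √(W + g)
(807 - 1*691)*K(15, w(-4)) = (807 - 1*691)*√(23 + 15) = (807 - 691)*√38 = 116*√38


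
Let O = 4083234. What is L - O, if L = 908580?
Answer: -3174654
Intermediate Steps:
L - O = 908580 - 1*4083234 = 908580 - 4083234 = -3174654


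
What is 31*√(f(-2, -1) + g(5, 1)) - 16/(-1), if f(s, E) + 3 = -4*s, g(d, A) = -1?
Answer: 78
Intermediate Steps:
f(s, E) = -3 - 4*s
31*√(f(-2, -1) + g(5, 1)) - 16/(-1) = 31*√((-3 - 4*(-2)) - 1) - 16/(-1) = 31*√((-3 + 8) - 1) - 16*(-1) = 31*√(5 - 1) + 16 = 31*√4 + 16 = 31*2 + 16 = 62 + 16 = 78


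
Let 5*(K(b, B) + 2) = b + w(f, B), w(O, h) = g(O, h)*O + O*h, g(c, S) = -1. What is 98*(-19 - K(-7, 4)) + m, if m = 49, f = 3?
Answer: -8281/5 ≈ -1656.2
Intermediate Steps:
w(O, h) = -O + O*h
K(b, B) = -13/5 + b/5 + 3*B/5 (K(b, B) = -2 + (b + 3*(-1 + B))/5 = -2 + (b + (-3 + 3*B))/5 = -2 + (-3 + b + 3*B)/5 = -2 + (-⅗ + b/5 + 3*B/5) = -13/5 + b/5 + 3*B/5)
98*(-19 - K(-7, 4)) + m = 98*(-19 - (-13/5 + (⅕)*(-7) + (⅗)*4)) + 49 = 98*(-19 - (-13/5 - 7/5 + 12/5)) + 49 = 98*(-19 - 1*(-8/5)) + 49 = 98*(-19 + 8/5) + 49 = 98*(-87/5) + 49 = -8526/5 + 49 = -8281/5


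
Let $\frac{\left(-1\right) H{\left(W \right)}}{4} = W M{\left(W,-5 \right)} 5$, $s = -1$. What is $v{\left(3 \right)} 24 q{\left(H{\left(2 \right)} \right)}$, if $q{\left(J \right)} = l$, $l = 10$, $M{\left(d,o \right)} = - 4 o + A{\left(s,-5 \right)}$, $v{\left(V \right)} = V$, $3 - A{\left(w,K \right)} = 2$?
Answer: $720$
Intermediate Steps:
$A{\left(w,K \right)} = 1$ ($A{\left(w,K \right)} = 3 - 2 = 1$)
$M{\left(d,o \right)} = 1 - 4 o$ ($M{\left(d,o \right)} = - 4 o + 1 = 1 - 4 o$)
$H{\left(W \right)} = - 420 W$ ($H{\left(W \right)} = - 4 W \left(1 - -20\right) 5 = - 4 W \left(1 + 20\right) 5 = - 4 W 21 \cdot 5 = - 4 \cdot 21 W 5 = - 4 \cdot 105 W = - 420 W$)
$q{\left(J \right)} = 10$
$v{\left(3 \right)} 24 q{\left(H{\left(2 \right)} \right)} = 3 \cdot 24 \cdot 10 = 72 \cdot 10 = 720$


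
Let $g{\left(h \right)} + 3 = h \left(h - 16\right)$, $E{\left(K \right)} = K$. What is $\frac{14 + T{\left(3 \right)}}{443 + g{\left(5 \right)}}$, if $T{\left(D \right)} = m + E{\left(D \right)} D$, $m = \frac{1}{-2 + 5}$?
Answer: $\frac{2}{33} \approx 0.060606$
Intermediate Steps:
$m = \frac{1}{3} \approx 0.33333$
$T{\left(D \right)} = \frac{1}{3} + D^{2}$ ($T{\left(D \right)} = \frac{1}{3} + D D = \frac{1}{3} + D^{2}$)
$g{\left(h \right)} = -3 + h \left(-16 + h\right)$ ($g{\left(h \right)} = -3 + h \left(h - 16\right) = -3 + h \left(-16 + h\right)$)
$\frac{14 + T{\left(3 \right)}}{443 + g{\left(5 \right)}} = \frac{14 + \left(\frac{1}{3} + 3^{2}\right)}{443 - \left(83 - 25\right)} = \frac{14 + \left(\frac{1}{3} + 9\right)}{443 - 58} = \frac{14 + \frac{28}{3}}{443 - 58} = \frac{70}{3 \cdot 385} = \frac{70}{3} \cdot \frac{1}{385} = \frac{2}{33}$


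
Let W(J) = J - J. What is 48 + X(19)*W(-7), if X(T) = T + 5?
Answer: 48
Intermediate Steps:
W(J) = 0
X(T) = 5 + T
48 + X(19)*W(-7) = 48 + (5 + 19)*0 = 48 + 24*0 = 48 + 0 = 48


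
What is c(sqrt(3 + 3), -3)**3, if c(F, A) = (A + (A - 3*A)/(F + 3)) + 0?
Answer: 243 - 102*sqrt(6) ≈ -6.8480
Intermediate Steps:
c(F, A) = A - 2*A/(3 + F) (c(F, A) = (A + (-2*A)/(3 + F)) + 0 = (A - 2*A/(3 + F)) + 0 = A - 2*A/(3 + F))
c(sqrt(3 + 3), -3)**3 = (-3*(1 + sqrt(3 + 3))/(3 + sqrt(3 + 3)))**3 = (-3*(1 + sqrt(6))/(3 + sqrt(6)))**3 = -27*(1 + sqrt(6))**3/(3 + sqrt(6))**3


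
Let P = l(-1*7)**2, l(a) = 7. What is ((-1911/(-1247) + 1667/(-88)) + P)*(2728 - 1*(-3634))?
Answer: 11026882423/54868 ≈ 2.0097e+5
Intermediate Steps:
P = 49 (P = 7**2 = 49)
((-1911/(-1247) + 1667/(-88)) + P)*(2728 - 1*(-3634)) = ((-1911/(-1247) + 1667/(-88)) + 49)*(2728 - 1*(-3634)) = ((-1911*(-1/1247) + 1667*(-1/88)) + 49)*(2728 + 3634) = ((1911/1247 - 1667/88) + 49)*6362 = (-1910581/109736 + 49)*6362 = (3466483/109736)*6362 = 11026882423/54868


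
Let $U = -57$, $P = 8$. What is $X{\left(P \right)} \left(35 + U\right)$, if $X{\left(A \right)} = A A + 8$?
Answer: $-1584$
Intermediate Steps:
$X{\left(A \right)} = 8 + A^{2}$ ($X{\left(A \right)} = A^{2} + 8 = 8 + A^{2}$)
$X{\left(P \right)} \left(35 + U\right) = \left(8 + 8^{2}\right) \left(35 - 57\right) = \left(8 + 64\right) \left(-22\right) = 72 \left(-22\right) = -1584$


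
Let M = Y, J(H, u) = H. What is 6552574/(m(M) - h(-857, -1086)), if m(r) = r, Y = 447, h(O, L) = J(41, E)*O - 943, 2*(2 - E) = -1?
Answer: 6552574/36527 ≈ 179.39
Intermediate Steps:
E = 5/2 (E = 2 - 1/2*(-1) = 2 + 1/2 = 5/2 ≈ 2.5000)
h(O, L) = -943 + 41*O (h(O, L) = 41*O - 943 = -943 + 41*O)
M = 447
6552574/(m(M) - h(-857, -1086)) = 6552574/(447 - (-943 + 41*(-857))) = 6552574/(447 - (-943 - 35137)) = 6552574/(447 - 1*(-36080)) = 6552574/(447 + 36080) = 6552574/36527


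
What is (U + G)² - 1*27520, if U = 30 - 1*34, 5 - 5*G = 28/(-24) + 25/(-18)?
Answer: -55715456/2025 ≈ -27514.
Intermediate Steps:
G = 68/45 (G = 1 - (28/(-24) + 25/(-18))/5 = 1 - (28*(-1/24) + 25*(-1/18))/5 = 1 - (-7/6 - 25/18)/5 = 1 - ⅕*(-23/9) = 1 + 23/45 = 68/45 ≈ 1.5111)
U = -4 (U = 30 - 34 = -4)
(U + G)² - 1*27520 = (-4 + 68/45)² - 1*27520 = (-112/45)² - 27520 = 12544/2025 - 27520 = -55715456/2025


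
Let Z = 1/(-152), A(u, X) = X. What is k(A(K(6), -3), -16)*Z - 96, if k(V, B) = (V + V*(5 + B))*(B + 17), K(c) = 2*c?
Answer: -7311/76 ≈ -96.197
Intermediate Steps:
k(V, B) = (17 + B)*(V + V*(5 + B)) (k(V, B) = (V + V*(5 + B))*(17 + B) = (17 + B)*(V + V*(5 + B)))
Z = -1/152 ≈ -0.0065789
k(A(K(6), -3), -16)*Z - 96 = -3*(102 + (-16)**2 + 23*(-16))*(-1/152) - 96 = -3*(102 + 256 - 368)*(-1/152) - 96 = -3*(-10)*(-1/152) - 96 = 30*(-1/152) - 96 = -15/76 - 96 = -7311/76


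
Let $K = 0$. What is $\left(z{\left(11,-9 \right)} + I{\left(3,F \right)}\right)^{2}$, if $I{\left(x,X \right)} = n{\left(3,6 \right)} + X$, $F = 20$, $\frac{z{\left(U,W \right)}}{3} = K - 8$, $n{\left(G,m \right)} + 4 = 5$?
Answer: $9$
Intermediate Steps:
$n{\left(G,m \right)} = 1$ ($n{\left(G,m \right)} = -4 + 5 = 1$)
$z{\left(U,W \right)} = -24$ ($z{\left(U,W \right)} = 3 \left(0 - 8\right) = 3 \left(-8\right) = -24$)
$I{\left(x,X \right)} = 1 + X$
$\left(z{\left(11,-9 \right)} + I{\left(3,F \right)}\right)^{2} = \left(-24 + \left(1 + 20\right)\right)^{2} = \left(-24 + 21\right)^{2} = \left(-3\right)^{2} = 9$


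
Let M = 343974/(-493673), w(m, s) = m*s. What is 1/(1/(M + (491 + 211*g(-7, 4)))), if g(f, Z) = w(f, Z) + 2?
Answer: -2466240609/493673 ≈ -4995.7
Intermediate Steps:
g(f, Z) = 2 + Z*f (g(f, Z) = f*Z + 2 = Z*f + 2 = 2 + Z*f)
M = -343974/493673 (M = 343974*(-1/493673) = -343974/493673 ≈ -0.69676)
1/(1/(M + (491 + 211*g(-7, 4)))) = 1/(1/(-343974/493673 + (491 + 211*(2 + 4*(-7))))) = 1/(1/(-343974/493673 + (491 + 211*(2 - 28)))) = 1/(1/(-343974/493673 + (491 + 211*(-26)))) = 1/(1/(-343974/493673 + (491 - 5486))) = 1/(1/(-343974/493673 - 4995)) = 1/(1/(-2466240609/493673)) = 1/(-493673/2466240609) = -2466240609/493673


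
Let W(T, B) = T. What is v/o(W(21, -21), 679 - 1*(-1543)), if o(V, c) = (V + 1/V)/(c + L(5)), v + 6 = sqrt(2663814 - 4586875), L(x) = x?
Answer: -8253/13 + 2751*I*sqrt(1923061)/26 ≈ -634.85 + 1.4673e+5*I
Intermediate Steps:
v = -6 + I*sqrt(1923061) (v = -6 + sqrt(2663814 - 4586875) = -6 + sqrt(-1923061) = -6 + I*sqrt(1923061) ≈ -6.0 + 1386.7*I)
o(V, c) = (V + 1/V)/(5 + c) (o(V, c) = (V + 1/V)/(c + 5) = (V + 1/V)/(5 + c))
v/o(W(21, -21), 679 - 1*(-1543)) = (-6 + I*sqrt(1923061))/(((1 + 21**2)/(21*(5 + (679 - 1*(-1543)))))) = (-6 + I*sqrt(1923061))/(((1 + 441)/(21*(5 + (679 + 1543))))) = (-6 + I*sqrt(1923061))/(((1/21)*442/(5 + 2222))) = (-6 + I*sqrt(1923061))/(((1/21)*442/2227)) = (-6 + I*sqrt(1923061))/(((1/21)*(1/2227)*442)) = (-6 + I*sqrt(1923061))/(26/2751) = (-6 + I*sqrt(1923061))*(2751/26) = -8253/13 + 2751*I*sqrt(1923061)/26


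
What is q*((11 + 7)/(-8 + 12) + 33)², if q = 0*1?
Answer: 0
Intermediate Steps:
q = 0
q*((11 + 7)/(-8 + 12) + 33)² = 0*((11 + 7)/(-8 + 12) + 33)² = 0*(18/4 + 33)² = 0*(18*(¼) + 33)² = 0*(9/2 + 33)² = 0*(75/2)² = 0*(5625/4) = 0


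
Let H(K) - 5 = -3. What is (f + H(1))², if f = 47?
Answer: 2401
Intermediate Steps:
H(K) = 2 (H(K) = 5 - 3 = 2)
(f + H(1))² = (47 + 2)² = 49² = 2401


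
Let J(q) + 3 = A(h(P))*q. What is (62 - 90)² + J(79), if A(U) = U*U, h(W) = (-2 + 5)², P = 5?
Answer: 7180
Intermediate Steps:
h(W) = 9 (h(W) = 3² = 9)
A(U) = U²
J(q) = -3 + 81*q (J(q) = -3 + 9²*q = -3 + 81*q)
(62 - 90)² + J(79) = (62 - 90)² + (-3 + 81*79) = (-28)² + (-3 + 6399) = 784 + 6396 = 7180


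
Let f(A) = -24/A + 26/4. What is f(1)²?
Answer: 1225/4 ≈ 306.25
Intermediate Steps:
f(A) = 13/2 - 24/A (f(A) = -24/A + 26*(¼) = -24/A + 13/2 = 13/2 - 24/A)
f(1)² = (13/2 - 24/1)² = (13/2 - 24*1)² = (13/2 - 24)² = (-35/2)² = 1225/4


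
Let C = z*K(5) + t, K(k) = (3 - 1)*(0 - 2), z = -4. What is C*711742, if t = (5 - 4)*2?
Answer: 12811356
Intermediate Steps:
K(k) = -4 (K(k) = 2*(-2) = -4)
t = 2 (t = 1*2 = 2)
C = 18 (C = -4*(-4) + 2 = 16 + 2 = 18)
C*711742 = 18*711742 = 12811356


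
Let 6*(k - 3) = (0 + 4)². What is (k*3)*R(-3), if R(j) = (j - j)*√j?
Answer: 0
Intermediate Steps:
R(j) = 0 (R(j) = 0*√j = 0)
k = 17/3 (k = 3 + (0 + 4)²/6 = 3 + (⅙)*4² = 3 + (⅙)*16 = 3 + 8/3 = 17/3 ≈ 5.6667)
(k*3)*R(-3) = ((17/3)*3)*0 = 17*0 = 0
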